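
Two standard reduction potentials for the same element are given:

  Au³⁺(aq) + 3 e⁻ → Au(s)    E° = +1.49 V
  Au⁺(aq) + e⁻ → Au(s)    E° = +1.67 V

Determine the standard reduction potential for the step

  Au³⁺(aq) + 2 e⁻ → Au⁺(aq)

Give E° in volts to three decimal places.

+1.400 V

Sequential free energies add, so n₃E°₃ = n₁E°₁ + n₂E°₂.
With n₃ = 3, and the known step contributing 1×(+1.67) V, the unknown satisfies 2·E° = 3×(+1.49) − 1×(+1.67) = +2.800.
E° = +2.800 / 2 = +1.400 V.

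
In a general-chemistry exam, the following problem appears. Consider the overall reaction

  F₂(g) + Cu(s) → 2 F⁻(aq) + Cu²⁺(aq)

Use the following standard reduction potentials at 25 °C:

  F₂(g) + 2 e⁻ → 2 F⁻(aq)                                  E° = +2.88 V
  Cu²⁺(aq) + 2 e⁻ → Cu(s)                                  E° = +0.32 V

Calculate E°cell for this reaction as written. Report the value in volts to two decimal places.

The F₂/F⁻ couple has the higher reduction potential, so it is the cathode; Cu²⁺/Cu is oxidised at the anode.
E°cell = E°(cathode) − E°(anode) = (+2.88) − (+0.32) = +2.56 V.
Since E°cell > 0, the reaction is spontaneous under standard conditions.

+2.56 V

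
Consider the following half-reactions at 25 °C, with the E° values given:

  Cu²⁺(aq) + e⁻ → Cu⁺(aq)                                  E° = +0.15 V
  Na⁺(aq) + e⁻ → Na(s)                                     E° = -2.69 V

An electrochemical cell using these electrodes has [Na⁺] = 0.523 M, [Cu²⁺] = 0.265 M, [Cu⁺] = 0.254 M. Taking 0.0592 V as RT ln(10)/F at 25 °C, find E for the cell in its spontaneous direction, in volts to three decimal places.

+2.858 V

Cu²⁺/Cu⁺ is the cathode (higher E°), Na⁺/Na the anode: E°cell = +0.15 − (-2.69) = +2.84 V, n = 1.
Overall: Cu²⁺(aq) + Na(s) → Cu⁺(aq) + Na⁺(aq)
Q = [Cu⁺]·[Na⁺] / ([Cu²⁺]); log Q = -0.300.
E = E° − (0.0592/n) log Q = +2.84 − (0.0592/1)(-0.300) = +2.858 V.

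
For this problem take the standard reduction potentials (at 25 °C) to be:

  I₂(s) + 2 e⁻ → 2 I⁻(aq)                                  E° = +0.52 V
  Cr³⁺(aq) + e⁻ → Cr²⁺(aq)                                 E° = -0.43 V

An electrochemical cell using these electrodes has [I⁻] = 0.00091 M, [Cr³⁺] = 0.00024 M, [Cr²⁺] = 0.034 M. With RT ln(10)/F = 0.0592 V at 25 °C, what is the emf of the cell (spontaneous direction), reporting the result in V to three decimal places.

+1.257 V

I₂/I⁻ is the cathode (higher E°), Cr³⁺/Cr²⁺ the anode: E°cell = +0.52 − (-0.43) = +0.95 V, n = 2.
Overall: I₂(s) + 2 Cr²⁺(aq) → 2 I⁻(aq) + 2 Cr³⁺(aq)
Q = [I⁻]^2·[Cr³⁺]^2 / ([Cr²⁺]^2); log Q = -10.384.
E = E° − (0.0592/n) log Q = +0.95 − (0.0592/2)(-10.384) = +1.257 V.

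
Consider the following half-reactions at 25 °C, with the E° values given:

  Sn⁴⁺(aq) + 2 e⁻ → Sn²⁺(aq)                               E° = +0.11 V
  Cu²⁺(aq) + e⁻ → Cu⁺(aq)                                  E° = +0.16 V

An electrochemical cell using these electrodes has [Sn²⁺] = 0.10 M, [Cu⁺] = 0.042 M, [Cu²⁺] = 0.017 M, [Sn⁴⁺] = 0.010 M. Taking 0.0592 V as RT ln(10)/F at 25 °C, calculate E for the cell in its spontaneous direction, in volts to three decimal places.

Cu²⁺/Cu⁺ is the cathode (higher E°), Sn⁴⁺/Sn²⁺ the anode: E°cell = +0.16 − (+0.11) = +0.05 V, n = 2.
Overall: 2 Cu²⁺(aq) + Sn²⁺(aq) → 2 Cu⁺(aq) + Sn⁴⁺(aq)
Q = [Cu⁺]^2·[Sn⁴⁺] / ([Cu²⁺]^2·[Sn²⁺]); log Q = -0.214.
E = E° − (0.0592/n) log Q = +0.05 − (0.0592/2)(-0.214) = +0.056 V.

+0.056 V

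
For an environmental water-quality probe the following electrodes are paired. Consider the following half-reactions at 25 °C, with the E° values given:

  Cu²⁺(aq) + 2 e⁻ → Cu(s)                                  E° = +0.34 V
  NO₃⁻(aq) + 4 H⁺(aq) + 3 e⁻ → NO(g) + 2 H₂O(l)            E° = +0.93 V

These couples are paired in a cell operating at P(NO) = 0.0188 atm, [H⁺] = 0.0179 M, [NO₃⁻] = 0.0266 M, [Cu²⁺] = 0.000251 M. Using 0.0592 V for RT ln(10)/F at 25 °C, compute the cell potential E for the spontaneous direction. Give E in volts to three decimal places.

NO₃⁻/NO is the cathode (higher E°), Cu²⁺/Cu the anode: E°cell = +0.93 − (+0.34) = +0.59 V, n = 6.
Overall: 2 NO₃⁻(aq) + 8 H⁺(aq) + 3 Cu(s) → 2 NO(g) + 4 H₂O(l) + 3 Cu²⁺(aq)
Q = P(NO)^2·[Cu²⁺]^3 / ([NO₃⁻]^2·[H⁺]^8); log Q = 2.875.
E = E° − (0.0592/n) log Q = +0.59 − (0.0592/6)(2.875) = +0.562 V.

+0.562 V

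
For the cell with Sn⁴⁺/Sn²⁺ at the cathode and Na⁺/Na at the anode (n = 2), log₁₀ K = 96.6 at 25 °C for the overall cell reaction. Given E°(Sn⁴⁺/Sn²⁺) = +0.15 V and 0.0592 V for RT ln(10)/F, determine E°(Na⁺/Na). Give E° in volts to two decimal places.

E°cell = (0.0592/n)·log K = (0.0592/2)(96.6) = +2.859 V.
Since Sn⁴⁺/Sn²⁺ is the cathode and Na⁺/Na the anode, E°cell = E°(Sn⁴⁺/Sn²⁺) − E°(Na⁺/Na).
So E°(Na⁺/Na) = E°(Sn⁴⁺/Sn²⁺) − E°cell = (+0.15) − (+2.859) = -2.71 V.

-2.71 V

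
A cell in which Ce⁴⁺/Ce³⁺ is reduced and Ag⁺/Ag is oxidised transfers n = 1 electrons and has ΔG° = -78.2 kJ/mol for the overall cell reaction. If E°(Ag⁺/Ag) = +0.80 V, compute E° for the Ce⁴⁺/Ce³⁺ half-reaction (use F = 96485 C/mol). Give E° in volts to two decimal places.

+1.61 V

E°cell = −ΔG°/(nF) = −(-78.2×10³)/((1)(96485)) = +0.810 V.
Since Ce⁴⁺/Ce³⁺ is the cathode and Ag⁺/Ag the anode, E°cell = E°(Ce⁴⁺/Ce³⁺) − E°(Ag⁺/Ag).
So E°(Ce⁴⁺/Ce³⁺) = E°cell + E°(Ag⁺/Ag) = +0.810 + (+0.80) = +1.61 V.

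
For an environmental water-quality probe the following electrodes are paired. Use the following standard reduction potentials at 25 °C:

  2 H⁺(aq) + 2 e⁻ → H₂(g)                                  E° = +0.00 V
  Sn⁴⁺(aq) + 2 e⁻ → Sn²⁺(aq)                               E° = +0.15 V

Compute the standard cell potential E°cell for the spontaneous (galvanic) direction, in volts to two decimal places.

+0.15 V

The Sn⁴⁺/Sn²⁺ couple has the higher reduction potential, so it is the cathode; H⁺/H₂ is oxidised at the anode.
E°cell = E°(cathode) − E°(anode) = (+0.15) − (+0.00) = +0.15 V.
Since E°cell > 0, the reaction is spontaneous under standard conditions.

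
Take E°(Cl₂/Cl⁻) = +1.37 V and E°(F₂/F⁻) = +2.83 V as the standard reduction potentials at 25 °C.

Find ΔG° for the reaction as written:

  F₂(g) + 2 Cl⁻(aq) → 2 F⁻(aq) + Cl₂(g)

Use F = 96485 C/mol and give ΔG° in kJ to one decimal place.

-281.7 kJ

As written, F₂/F⁻ is reduced (cathode) and Cl₂/Cl⁻ is oxidised (anode), so E°cell = (+2.83) − (+1.37) = +1.46 V.
Balancing electrons gives n = 2.
ΔG° = −nFE° = −(2)(96485)(+1.46) = -281,736 J = -281.7 kJ.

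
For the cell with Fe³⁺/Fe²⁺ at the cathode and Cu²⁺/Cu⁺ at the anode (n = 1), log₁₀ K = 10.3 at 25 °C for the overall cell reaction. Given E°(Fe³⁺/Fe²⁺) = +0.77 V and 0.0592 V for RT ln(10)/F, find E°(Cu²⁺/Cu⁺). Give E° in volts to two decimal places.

+0.16 V

E°cell = (0.0592/n)·log K = (0.0592/1)(10.3) = +0.610 V.
Since Fe³⁺/Fe²⁺ is the cathode and Cu²⁺/Cu⁺ the anode, E°cell = E°(Fe³⁺/Fe²⁺) − E°(Cu²⁺/Cu⁺).
So E°(Cu²⁺/Cu⁺) = E°(Fe³⁺/Fe²⁺) − E°cell = (+0.77) − (+0.610) = +0.16 V.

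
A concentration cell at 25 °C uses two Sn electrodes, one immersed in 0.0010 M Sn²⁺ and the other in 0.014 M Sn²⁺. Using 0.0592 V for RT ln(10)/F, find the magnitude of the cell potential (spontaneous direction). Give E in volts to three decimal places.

For a concentration cell E°cell = 0. The 0.014 M side is the cathode (reduction is favoured where [Sn²⁺] is higher).
With n = 2, E = −(0.0592/2) log([Sn²⁺]ₐₙ/[Sn²⁺]꜀ₐₜ) = −(0.0592/2) log(0.001/0.014) = −(0.0592/2)(-1.146) = +0.034 V.

+0.034 V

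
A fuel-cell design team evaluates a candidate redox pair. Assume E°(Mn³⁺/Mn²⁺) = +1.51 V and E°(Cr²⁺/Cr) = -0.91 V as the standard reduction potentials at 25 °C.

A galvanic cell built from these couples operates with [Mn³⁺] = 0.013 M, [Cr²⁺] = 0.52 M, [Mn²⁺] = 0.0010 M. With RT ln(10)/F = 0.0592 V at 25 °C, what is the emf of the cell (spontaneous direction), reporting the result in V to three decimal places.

+2.494 V

Mn³⁺/Mn²⁺ is the cathode (higher E°), Cr²⁺/Cr the anode: E°cell = +1.51 − (-0.91) = +2.42 V, n = 2.
Overall: 2 Mn³⁺(aq) + Cr(s) → 2 Mn²⁺(aq) + Cr²⁺(aq)
Q = [Mn²⁺]^2·[Cr²⁺] / ([Mn³⁺]^2); log Q = -2.512.
E = E° − (0.0592/n) log Q = +2.42 − (0.0592/2)(-2.512) = +2.494 V.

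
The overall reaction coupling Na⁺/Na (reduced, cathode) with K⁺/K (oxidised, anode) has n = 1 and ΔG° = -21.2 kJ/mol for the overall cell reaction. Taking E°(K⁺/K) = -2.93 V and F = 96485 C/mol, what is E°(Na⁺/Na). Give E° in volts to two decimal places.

E°cell = −ΔG°/(nF) = −(-21.2×10³)/((1)(96485)) = +0.220 V.
Since Na⁺/Na is the cathode and K⁺/K the anode, E°cell = E°(Na⁺/Na) − E°(K⁺/K).
So E°(Na⁺/Na) = E°cell + E°(K⁺/K) = +0.220 + (-2.93) = -2.71 V.

-2.71 V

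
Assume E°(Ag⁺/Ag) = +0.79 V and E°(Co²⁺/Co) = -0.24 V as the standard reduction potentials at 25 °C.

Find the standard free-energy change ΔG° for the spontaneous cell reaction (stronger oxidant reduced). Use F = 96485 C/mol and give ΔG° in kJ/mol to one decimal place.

-198.8 kJ/mol

Ag⁺/Ag (E° = +0.79 V) is the cathode; Co²⁺/Co (E° = -0.24 V) is the anode, so E°cell = +1.03 V.
Balancing electrons gives n = 2 (lcm of 1 and 2).
ΔG° = −nFE° = −(2)(96485)(+1.03) = -198,759 J = -198.8 kJ/mol.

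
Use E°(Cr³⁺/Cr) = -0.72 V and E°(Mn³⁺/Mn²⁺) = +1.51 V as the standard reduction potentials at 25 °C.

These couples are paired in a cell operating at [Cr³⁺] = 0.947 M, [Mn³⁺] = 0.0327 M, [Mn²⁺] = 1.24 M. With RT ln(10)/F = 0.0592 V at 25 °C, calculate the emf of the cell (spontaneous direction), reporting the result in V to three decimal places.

Mn³⁺/Mn²⁺ is the cathode (higher E°), Cr³⁺/Cr the anode: E°cell = +1.51 − (-0.72) = +2.23 V, n = 3.
Overall: 3 Mn³⁺(aq) + Cr(s) → 3 Mn²⁺(aq) + Cr³⁺(aq)
Q = [Mn²⁺]^3·[Cr³⁺] / ([Mn³⁺]^3); log Q = 4.713.
E = E° − (0.0592/n) log Q = +2.23 − (0.0592/3)(4.713) = +2.137 V.

+2.137 V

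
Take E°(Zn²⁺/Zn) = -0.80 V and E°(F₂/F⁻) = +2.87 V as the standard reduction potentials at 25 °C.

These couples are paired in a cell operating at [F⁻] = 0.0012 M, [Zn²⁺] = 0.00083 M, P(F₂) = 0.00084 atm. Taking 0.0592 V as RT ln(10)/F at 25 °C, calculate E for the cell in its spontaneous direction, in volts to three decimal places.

F₂/F⁻ is the cathode (higher E°), Zn²⁺/Zn the anode: E°cell = +2.87 − (-0.80) = +3.67 V, n = 2.
Overall: F₂(g) + Zn(s) → 2 F⁻(aq) + Zn²⁺(aq)
Q = [F⁻]^2·[Zn²⁺] / (P(F₂)); log Q = -5.847.
E = E° − (0.0592/n) log Q = +3.67 − (0.0592/2)(-5.847) = +3.843 V.

+3.843 V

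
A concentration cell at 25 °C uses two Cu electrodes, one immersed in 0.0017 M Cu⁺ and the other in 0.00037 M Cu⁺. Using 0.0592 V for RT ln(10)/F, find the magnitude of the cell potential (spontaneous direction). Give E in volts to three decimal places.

For a concentration cell E°cell = 0. The 0.0017 M side is the cathode (reduction is favoured where [Cu⁺] is higher).
With n = 1, E = −(0.0592/1) log([Cu⁺]ₐₙ/[Cu⁺]꜀ₐₜ) = −(0.0592/1) log(0.00037/0.0017) = −(0.0592/1)(-0.662) = +0.039 V.

+0.039 V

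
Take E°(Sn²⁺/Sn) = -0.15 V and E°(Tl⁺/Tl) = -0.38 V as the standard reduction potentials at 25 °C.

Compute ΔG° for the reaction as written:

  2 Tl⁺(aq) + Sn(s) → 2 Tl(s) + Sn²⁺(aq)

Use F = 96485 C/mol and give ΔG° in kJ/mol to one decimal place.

As written, Tl⁺/Tl is reduced (cathode) and Sn²⁺/Sn is oxidised (anode), so E°cell = (-0.38) − (-0.15) = -0.23 V.
Balancing electrons gives n = 2.
ΔG° = −nFE° = −(2)(96485)(-0.23) = 44,383 J = +44.4 kJ/mol.

+44.4 kJ/mol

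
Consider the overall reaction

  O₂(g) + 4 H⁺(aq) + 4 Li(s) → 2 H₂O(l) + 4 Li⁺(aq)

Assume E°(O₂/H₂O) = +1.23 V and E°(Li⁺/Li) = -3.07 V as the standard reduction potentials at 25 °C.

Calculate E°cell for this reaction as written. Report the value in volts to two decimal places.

The O₂/H₂O couple has the higher reduction potential, so it is the cathode; Li⁺/Li is oxidised at the anode.
E°cell = E°(cathode) − E°(anode) = (+1.23) − (-3.07) = +4.30 V.

+4.30 V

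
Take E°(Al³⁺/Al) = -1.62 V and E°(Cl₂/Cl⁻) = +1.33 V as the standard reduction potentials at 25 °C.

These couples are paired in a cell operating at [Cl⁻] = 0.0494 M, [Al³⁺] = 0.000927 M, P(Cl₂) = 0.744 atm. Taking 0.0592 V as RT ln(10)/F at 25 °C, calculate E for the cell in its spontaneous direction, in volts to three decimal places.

+3.083 V

Cl₂/Cl⁻ is the cathode (higher E°), Al³⁺/Al the anode: E°cell = +1.33 − (-1.62) = +2.95 V, n = 6.
Overall: 3 Cl₂(g) + 2 Al(s) → 6 Cl⁻(aq) + 2 Al³⁺(aq)
Q = [Cl⁻]^6·[Al³⁺]^2 / (P(Cl₂)^3); log Q = -13.518.
E = E° − (0.0592/n) log Q = +2.95 − (0.0592/6)(-13.518) = +3.083 V.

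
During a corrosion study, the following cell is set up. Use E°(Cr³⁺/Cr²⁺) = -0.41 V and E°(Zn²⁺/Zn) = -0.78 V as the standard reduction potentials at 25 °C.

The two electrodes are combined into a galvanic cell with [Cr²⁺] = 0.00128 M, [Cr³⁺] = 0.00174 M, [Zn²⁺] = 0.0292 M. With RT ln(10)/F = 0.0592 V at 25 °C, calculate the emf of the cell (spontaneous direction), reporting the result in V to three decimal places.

Cr³⁺/Cr²⁺ is the cathode (higher E°), Zn²⁺/Zn the anode: E°cell = -0.41 − (-0.78) = +0.37 V, n = 2.
Overall: 2 Cr³⁺(aq) + Zn(s) → 2 Cr²⁺(aq) + Zn²⁺(aq)
Q = [Cr²⁺]^2·[Zn²⁺] / ([Cr³⁺]^2); log Q = -1.801.
E = E° − (0.0592/n) log Q = +0.37 − (0.0592/2)(-1.801) = +0.423 V.

+0.423 V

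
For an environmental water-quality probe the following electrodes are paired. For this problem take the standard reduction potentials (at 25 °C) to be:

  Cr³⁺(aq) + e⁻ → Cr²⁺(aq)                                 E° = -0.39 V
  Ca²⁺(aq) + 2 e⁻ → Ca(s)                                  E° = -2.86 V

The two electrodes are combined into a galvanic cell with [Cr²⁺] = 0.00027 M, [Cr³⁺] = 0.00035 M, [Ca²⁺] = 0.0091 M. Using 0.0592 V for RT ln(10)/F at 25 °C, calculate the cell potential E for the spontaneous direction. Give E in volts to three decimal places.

Cr³⁺/Cr²⁺ is the cathode (higher E°), Ca²⁺/Ca the anode: E°cell = -0.39 − (-2.86) = +2.47 V, n = 2.
Overall: 2 Cr³⁺(aq) + Ca(s) → 2 Cr²⁺(aq) + Ca²⁺(aq)
Q = [Cr²⁺]^2·[Ca²⁺] / ([Cr³⁺]^2); log Q = -2.266.
E = E° − (0.0592/n) log Q = +2.47 − (0.0592/2)(-2.266) = +2.537 V.

+2.537 V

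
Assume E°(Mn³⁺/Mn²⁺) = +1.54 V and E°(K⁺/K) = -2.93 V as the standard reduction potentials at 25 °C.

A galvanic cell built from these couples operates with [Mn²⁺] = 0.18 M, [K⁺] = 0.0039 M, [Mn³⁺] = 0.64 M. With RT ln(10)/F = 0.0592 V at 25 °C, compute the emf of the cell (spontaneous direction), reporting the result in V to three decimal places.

Mn³⁺/Mn²⁺ is the cathode (higher E°), K⁺/K the anode: E°cell = +1.54 − (-2.93) = +4.47 V, n = 1.
Overall: Mn³⁺(aq) + K(s) → Mn²⁺(aq) + K⁺(aq)
Q = [Mn²⁺]·[K⁺] / ([Mn³⁺]); log Q = -2.960.
E = E° − (0.0592/n) log Q = +4.47 − (0.0592/1)(-2.960) = +4.645 V.

+4.645 V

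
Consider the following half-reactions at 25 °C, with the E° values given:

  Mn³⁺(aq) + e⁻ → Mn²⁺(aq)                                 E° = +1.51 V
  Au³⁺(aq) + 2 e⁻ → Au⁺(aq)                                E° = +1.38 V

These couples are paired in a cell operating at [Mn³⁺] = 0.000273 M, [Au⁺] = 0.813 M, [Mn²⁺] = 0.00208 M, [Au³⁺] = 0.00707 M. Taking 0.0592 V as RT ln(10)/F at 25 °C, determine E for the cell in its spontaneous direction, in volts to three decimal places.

+0.139 V

Mn³⁺/Mn²⁺ is the cathode (higher E°), Au³⁺/Au⁺ the anode: E°cell = +1.51 − (+1.38) = +0.13 V, n = 2.
Overall: 2 Mn³⁺(aq) + Au⁺(aq) → 2 Mn²⁺(aq) + Au³⁺(aq)
Q = [Mn²⁺]^2·[Au³⁺] / ([Mn³⁺]^2·[Au⁺]); log Q = -0.297.
E = E° − (0.0592/n) log Q = +0.13 − (0.0592/2)(-0.297) = +0.139 V.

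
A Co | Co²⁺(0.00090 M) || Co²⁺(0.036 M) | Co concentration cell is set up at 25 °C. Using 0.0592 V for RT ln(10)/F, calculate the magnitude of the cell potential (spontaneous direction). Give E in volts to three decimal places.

For a concentration cell E°cell = 0. The 0.036 M side is the cathode (reduction is favoured where [Co²⁺] is higher).
With n = 2, E = −(0.0592/2) log([Co²⁺]ₐₙ/[Co²⁺]꜀ₐₜ) = −(0.0592/2) log(0.0009/0.036) = −(0.0592/2)(-1.602) = +0.047 V.

+0.047 V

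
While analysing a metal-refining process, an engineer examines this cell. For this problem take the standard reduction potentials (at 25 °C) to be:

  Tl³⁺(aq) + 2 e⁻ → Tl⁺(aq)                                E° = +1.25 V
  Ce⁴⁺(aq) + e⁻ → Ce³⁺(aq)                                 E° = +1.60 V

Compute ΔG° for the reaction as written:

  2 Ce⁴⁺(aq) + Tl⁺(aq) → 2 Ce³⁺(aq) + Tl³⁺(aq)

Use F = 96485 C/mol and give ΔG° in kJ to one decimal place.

-67.5 kJ

As written, Ce⁴⁺/Ce³⁺ is reduced (cathode) and Tl³⁺/Tl⁺ is oxidised (anode), so E°cell = (+1.60) − (+1.25) = +0.35 V.
Balancing electrons gives n = 2.
ΔG° = −nFE° = −(2)(96485)(+0.35) = -67,540 J = -67.5 kJ.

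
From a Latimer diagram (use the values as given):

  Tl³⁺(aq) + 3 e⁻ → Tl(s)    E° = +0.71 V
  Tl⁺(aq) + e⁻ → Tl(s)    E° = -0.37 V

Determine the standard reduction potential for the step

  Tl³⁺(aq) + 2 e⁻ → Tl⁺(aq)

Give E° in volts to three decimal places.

+1.250 V

Sequential free energies add, so n₃E°₃ = n₁E°₁ + n₂E°₂.
With n₃ = 3, and the known step contributing 1×(-0.37) V, the unknown satisfies 2·E° = 3×(+0.71) − 1×(-0.37) = +2.500.
E° = +2.500 / 2 = +1.250 V.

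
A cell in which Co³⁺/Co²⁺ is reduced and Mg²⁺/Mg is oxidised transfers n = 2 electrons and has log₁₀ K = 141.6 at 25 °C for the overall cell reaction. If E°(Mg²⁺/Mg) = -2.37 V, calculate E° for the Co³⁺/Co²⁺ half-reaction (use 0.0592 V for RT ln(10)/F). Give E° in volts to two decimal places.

E°cell = (0.0592/n)·log K = (0.0592/2)(141.6) = +4.191 V.
Since Co³⁺/Co²⁺ is the cathode and Mg²⁺/Mg the anode, E°cell = E°(Co³⁺/Co²⁺) − E°(Mg²⁺/Mg).
So E°(Co³⁺/Co²⁺) = E°cell + E°(Mg²⁺/Mg) = +4.191 + (-2.37) = +1.82 V.

+1.82 V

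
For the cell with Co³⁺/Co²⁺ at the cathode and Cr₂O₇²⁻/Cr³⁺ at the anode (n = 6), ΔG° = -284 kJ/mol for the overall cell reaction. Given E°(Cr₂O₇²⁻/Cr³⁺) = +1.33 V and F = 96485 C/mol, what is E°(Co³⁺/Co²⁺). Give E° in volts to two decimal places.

+1.82 V

E°cell = −ΔG°/(nF) = −(-284×10³)/((6)(96485)) = +0.491 V.
Since Co³⁺/Co²⁺ is the cathode and Cr₂O₇²⁻/Cr³⁺ the anode, E°cell = E°(Co³⁺/Co²⁺) − E°(Cr₂O₇²⁻/Cr³⁺).
So E°(Co³⁺/Co²⁺) = E°cell + E°(Cr₂O₇²⁻/Cr³⁺) = +0.491 + (+1.33) = +1.82 V.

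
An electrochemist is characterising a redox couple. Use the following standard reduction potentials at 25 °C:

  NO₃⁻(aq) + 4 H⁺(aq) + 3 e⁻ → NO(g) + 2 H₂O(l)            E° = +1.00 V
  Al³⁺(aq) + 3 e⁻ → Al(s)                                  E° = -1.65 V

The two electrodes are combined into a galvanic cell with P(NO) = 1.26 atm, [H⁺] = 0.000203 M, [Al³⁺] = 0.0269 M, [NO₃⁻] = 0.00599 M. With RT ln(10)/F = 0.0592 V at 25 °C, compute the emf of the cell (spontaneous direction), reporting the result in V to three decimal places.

+2.344 V

NO₃⁻/NO is the cathode (higher E°), Al³⁺/Al the anode: E°cell = +1.00 − (-1.65) = +2.65 V, n = 3.
Overall: NO₃⁻(aq) + 4 H⁺(aq) + Al(s) → NO(g) + 2 H₂O(l) + Al³⁺(aq)
Q = P(NO)·[Al³⁺] / ([NO₃⁻]·[H⁺]^4); log Q = 15.523.
E = E° − (0.0592/n) log Q = +2.65 − (0.0592/3)(15.523) = +2.344 V.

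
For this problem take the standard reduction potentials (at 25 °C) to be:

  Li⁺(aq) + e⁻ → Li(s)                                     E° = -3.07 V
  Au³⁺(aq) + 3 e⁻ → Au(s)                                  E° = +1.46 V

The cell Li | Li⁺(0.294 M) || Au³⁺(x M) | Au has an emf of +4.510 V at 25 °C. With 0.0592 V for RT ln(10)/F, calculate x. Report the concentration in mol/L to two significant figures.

Au³⁺/Au is the cathode, Li⁺/Li the anode: E°cell = +4.53 V, n = 3.
Overall reaction: Au³⁺(aq) + 3 Li(s) → Au(s) + 3 Li⁺(aq); Q = [Li⁺]^3/[Au³⁺]^1.
From E = E° − (0.0592/n) log Q: log Q = (E° − E)·n/0.0592 = (+4.53 − (+4.510))·3/0.0592 = 1.0135.
So 1·log[Au³⁺] = 3·log(0.294) − log Q = -1.5950 − (1.0135) = -2.6085; [Au³⁺] = 10^(-2.6085) ≈ 0.0025 M.

0.0025 M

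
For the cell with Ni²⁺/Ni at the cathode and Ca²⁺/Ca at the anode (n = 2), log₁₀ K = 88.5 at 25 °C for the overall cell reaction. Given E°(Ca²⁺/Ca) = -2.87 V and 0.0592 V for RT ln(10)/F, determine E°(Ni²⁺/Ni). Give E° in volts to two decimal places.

-0.25 V

E°cell = (0.0592/n)·log K = (0.0592/2)(88.5) = +2.620 V.
Since Ni²⁺/Ni is the cathode and Ca²⁺/Ca the anode, E°cell = E°(Ni²⁺/Ni) − E°(Ca²⁺/Ca).
So E°(Ni²⁺/Ni) = E°cell + E°(Ca²⁺/Ca) = +2.620 + (-2.87) = -0.25 V.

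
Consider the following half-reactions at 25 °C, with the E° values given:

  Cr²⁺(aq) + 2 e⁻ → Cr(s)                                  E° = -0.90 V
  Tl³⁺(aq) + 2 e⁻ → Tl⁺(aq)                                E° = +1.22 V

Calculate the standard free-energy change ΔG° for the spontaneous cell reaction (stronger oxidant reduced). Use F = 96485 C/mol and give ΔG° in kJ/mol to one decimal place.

-409.1 kJ/mol

Tl³⁺/Tl⁺ (E° = +1.22 V) is the cathode; Cr²⁺/Cr (E° = -0.90 V) is the anode, so E°cell = +2.12 V.
Balancing electrons gives n = 2 (lcm of 2 and 2).
ΔG° = −nFE° = −(2)(96485)(+2.12) = -409,096 J = -409.1 kJ/mol.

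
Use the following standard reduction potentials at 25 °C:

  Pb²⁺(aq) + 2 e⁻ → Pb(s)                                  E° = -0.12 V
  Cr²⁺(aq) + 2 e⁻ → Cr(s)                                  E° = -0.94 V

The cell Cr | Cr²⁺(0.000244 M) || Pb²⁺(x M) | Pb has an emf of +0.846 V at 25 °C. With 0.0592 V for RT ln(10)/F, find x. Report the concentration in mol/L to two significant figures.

Pb²⁺/Pb is the cathode, Cr²⁺/Cr the anode: E°cell = +0.82 V, n = 2.
Overall reaction: Pb²⁺(aq) + Cr(s) → Pb(s) + Cr²⁺(aq); Q = [Cr²⁺]^1/[Pb²⁺]^1.
From E = E° − (0.0592/n) log Q: log Q = (E° − E)·n/0.0592 = (+0.82 − (+0.846))·2/0.0592 = -0.8784.
So 1·log[Pb²⁺] = 1·log(0.000244) − log Q = -3.6126 − (-0.8784) = -2.7342; [Pb²⁺] = 10^(-2.7342) ≈ 0.0018 M.

0.0018 M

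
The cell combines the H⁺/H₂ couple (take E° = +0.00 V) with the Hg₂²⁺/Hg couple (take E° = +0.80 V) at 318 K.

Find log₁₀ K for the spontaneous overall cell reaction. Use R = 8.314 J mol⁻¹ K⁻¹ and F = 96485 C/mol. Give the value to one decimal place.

Cathode: Hg₂²⁺/Hg; anode: H⁺/H₂. E°cell = (+0.80) − (+0.00) = +0.80 V, with n = 2.
ΔG° = −nFE° = −RT ln K, so ln K = nFE°/(RT) = (2)(96485)(+0.80) / ((8.314)(318)) = 58.391.
log₁₀ K = 58.391 / ln 10 = 25.4.

25.4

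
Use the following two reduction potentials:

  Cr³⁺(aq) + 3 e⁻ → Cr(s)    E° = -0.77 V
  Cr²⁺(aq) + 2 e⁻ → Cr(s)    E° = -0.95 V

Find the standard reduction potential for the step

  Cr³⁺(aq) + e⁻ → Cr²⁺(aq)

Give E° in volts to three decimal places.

-0.410 V

Sequential free energies add, so n₃E°₃ = n₁E°₁ + n₂E°₂.
With n₃ = 3, and the known step contributing 2×(-0.95) V, the unknown satisfies 1·E° = 3×(-0.77) − 2×(-0.95) = -0.410.
E° = -0.410 / 1 = -0.410 V.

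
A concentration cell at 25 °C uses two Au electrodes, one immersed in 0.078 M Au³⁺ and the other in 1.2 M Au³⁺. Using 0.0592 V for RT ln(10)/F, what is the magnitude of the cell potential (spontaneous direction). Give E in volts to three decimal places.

For a concentration cell E°cell = 0. The 1.2 M side is the cathode (reduction is favoured where [Au³⁺] is higher).
With n = 3, E = −(0.0592/3) log([Au³⁺]ₐₙ/[Au³⁺]꜀ₐₜ) = −(0.0592/3) log(0.078/1.2) = −(0.0592/3)(-1.187) = +0.023 V.

+0.023 V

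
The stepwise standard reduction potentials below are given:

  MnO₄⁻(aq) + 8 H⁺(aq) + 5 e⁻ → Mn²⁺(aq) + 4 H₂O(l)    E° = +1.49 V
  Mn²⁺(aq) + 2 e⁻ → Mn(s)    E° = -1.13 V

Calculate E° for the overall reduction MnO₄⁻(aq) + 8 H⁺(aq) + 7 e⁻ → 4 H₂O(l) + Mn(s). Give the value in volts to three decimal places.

Since ΔG° = −nFE° is additive over sequential reductions, n₃E°₃ = n₁E°₁ + n₂E°₂.
E°₃ = (5×+1.49 + 2×-1.13) / 7 = (+5.190) / 7 = +0.741 V.
E° values themselves are not directly additive — weighting by electron count is essential.

+0.741 V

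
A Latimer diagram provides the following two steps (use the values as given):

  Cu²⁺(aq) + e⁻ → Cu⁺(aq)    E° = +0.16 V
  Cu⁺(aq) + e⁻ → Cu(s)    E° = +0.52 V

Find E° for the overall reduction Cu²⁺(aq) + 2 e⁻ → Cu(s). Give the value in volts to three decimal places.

+0.340 V

Standard free energies of sequential steps add: ΔG°₃ = ΔG°₁ + ΔG°₂, so n₃E°₃ = n₁E°₁ + n₂E°₂.
E°₃ = (1×+0.16 + 1×+0.52) / 2 = (+0.680) / 2 = +0.340 V.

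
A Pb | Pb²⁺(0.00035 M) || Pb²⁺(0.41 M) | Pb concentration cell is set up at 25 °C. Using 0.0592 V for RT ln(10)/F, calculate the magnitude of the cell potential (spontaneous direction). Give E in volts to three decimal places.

For a concentration cell E°cell = 0. The 0.41 M side is the cathode (reduction is favoured where [Pb²⁺] is higher).
With n = 2, E = −(0.0592/2) log([Pb²⁺]ₐₙ/[Pb²⁺]꜀ₐₜ) = −(0.0592/2) log(0.00035/0.41) = −(0.0592/2)(-3.069) = +0.091 V.

+0.091 V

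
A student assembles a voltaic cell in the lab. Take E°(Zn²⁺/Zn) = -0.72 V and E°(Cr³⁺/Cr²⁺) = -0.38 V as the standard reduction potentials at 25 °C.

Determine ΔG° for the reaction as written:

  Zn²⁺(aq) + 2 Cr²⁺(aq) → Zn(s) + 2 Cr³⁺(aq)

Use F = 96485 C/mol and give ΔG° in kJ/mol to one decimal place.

+65.6 kJ/mol

As written, Zn²⁺/Zn is reduced (cathode) and Cr³⁺/Cr²⁺ is oxidised (anode), so E°cell = (-0.72) − (-0.38) = -0.34 V.
Balancing electrons gives n = 2.
ΔG° = −nFE° = −(2)(96485)(-0.34) = 65,610 J = +65.6 kJ/mol.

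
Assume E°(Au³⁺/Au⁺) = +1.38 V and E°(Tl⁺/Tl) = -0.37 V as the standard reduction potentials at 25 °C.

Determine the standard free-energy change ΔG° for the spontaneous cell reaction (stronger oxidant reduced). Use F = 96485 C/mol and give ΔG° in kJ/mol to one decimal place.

Au³⁺/Au⁺ (E° = +1.38 V) is the cathode; Tl⁺/Tl (E° = -0.37 V) is the anode, so E°cell = +1.75 V.
Balancing electrons gives n = 2 (lcm of 2 and 1).
ΔG° = −nFE° = −(2)(96485)(+1.75) = -337,698 J = -337.7 kJ/mol.

-337.7 kJ/mol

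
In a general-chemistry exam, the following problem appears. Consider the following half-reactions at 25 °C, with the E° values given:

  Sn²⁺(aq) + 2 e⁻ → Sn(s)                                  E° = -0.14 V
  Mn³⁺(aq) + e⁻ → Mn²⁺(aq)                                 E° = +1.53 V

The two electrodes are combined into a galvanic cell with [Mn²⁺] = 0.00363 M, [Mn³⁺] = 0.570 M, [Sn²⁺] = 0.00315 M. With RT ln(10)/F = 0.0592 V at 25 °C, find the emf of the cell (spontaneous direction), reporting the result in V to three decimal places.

Mn³⁺/Mn²⁺ is the cathode (higher E°), Sn²⁺/Sn the anode: E°cell = +1.53 − (-0.14) = +1.67 V, n = 2.
Overall: 2 Mn³⁺(aq) + Sn(s) → 2 Mn²⁺(aq) + Sn²⁺(aq)
Q = [Mn²⁺]^2·[Sn²⁺] / ([Mn³⁺]^2); log Q = -6.894.
E = E° − (0.0592/n) log Q = +1.67 − (0.0592/2)(-6.894) = +1.874 V.

+1.874 V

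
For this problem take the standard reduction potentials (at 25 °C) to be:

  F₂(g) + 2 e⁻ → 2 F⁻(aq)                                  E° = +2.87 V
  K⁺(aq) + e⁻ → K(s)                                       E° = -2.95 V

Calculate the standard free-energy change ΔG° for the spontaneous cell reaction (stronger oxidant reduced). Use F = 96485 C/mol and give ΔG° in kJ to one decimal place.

F₂/F⁻ (E° = +2.87 V) is the cathode; K⁺/K (E° = -2.95 V) is the anode, so E°cell = +5.82 V.
Balancing electrons gives n = 2 (lcm of 2 and 1).
ΔG° = −nFE° = −(2)(96485)(+5.82) = -1,123,085 J = -1123.1 kJ.

-1123.1 kJ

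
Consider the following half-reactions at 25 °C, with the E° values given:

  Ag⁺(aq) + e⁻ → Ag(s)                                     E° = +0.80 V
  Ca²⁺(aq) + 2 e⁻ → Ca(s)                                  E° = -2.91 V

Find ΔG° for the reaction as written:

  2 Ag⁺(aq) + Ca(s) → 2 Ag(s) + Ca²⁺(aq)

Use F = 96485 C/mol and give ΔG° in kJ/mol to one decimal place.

-715.9 kJ/mol

As written, Ag⁺/Ag is reduced (cathode) and Ca²⁺/Ca is oxidised (anode), so E°cell = (+0.80) − (-2.91) = +3.71 V.
Balancing electrons gives n = 2.
ΔG° = −nFE° = −(2)(96485)(+3.71) = -715,919 J = -715.9 kJ/mol.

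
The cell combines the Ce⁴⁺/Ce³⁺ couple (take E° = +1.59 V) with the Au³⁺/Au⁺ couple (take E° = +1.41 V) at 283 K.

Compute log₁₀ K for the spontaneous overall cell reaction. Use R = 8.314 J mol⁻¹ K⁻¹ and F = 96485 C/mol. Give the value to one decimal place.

6.4

Cathode: Ce⁴⁺/Ce³⁺; anode: Au³⁺/Au⁺. E°cell = (+1.59) − (+1.41) = +0.18 V, with n = 2.
ΔG° = −nFE° = −RT ln K, so ln K = nFE°/(RT) = (2)(96485)(+0.18) / ((8.314)(283)) = 14.763.
log₁₀ K = 14.763 / ln 10 = 6.4.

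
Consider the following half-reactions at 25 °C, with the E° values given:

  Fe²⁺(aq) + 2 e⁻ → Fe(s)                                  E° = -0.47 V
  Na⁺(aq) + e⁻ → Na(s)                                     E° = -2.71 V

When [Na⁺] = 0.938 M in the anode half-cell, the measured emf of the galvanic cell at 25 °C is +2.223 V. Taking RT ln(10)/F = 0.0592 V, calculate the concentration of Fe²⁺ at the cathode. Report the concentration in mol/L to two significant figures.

Fe²⁺/Fe is the cathode, Na⁺/Na the anode: E°cell = +2.24 V, n = 2.
Overall reaction: Fe²⁺(aq) + 2 Na(s) → Fe(s) + 2 Na⁺(aq); Q = [Na⁺]^2/[Fe²⁺]^1.
From E = E° − (0.0592/n) log Q: log Q = (E° − E)·n/0.0592 = (+2.24 − (+2.223))·2/0.0592 = 0.5743.
So 1·log[Fe²⁺] = 2·log(0.938) − log Q = -0.0556 − (0.5743) = -0.6299; [Fe²⁺] = 10^(-0.6299) ≈ 0.23 M.

0.23 M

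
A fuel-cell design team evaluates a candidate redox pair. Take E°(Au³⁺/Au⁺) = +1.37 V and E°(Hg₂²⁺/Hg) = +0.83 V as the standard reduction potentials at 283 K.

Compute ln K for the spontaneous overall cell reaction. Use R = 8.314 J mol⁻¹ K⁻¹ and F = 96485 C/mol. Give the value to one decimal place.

Cathode: Au³⁺/Au⁺; anode: Hg₂²⁺/Hg. E°cell = (+1.37) − (+0.83) = +0.54 V, with n = 2.
ΔG° = −nFE° = −RT ln K, so ln K = nFE°/(RT) = (2)(96485)(+0.54) / ((8.314)(283)) = 44.288.

44.3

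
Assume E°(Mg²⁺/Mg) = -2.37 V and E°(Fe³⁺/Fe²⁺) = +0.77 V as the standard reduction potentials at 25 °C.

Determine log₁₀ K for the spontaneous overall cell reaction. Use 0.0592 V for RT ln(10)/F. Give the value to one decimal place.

106.1

Cathode: Fe³⁺/Fe²⁺; anode: Mg²⁺/Mg. E°cell = +3.14 V, n = 2.
log K = nE°cell / 0.0592 = (2)(+3.14) / 0.0592 = 106.1.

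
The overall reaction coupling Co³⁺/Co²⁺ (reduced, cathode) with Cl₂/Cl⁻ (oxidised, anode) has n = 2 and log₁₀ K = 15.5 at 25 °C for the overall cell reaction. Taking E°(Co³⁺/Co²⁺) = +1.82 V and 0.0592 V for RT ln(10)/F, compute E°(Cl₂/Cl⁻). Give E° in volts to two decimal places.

E°cell = (0.0592/n)·log K = (0.0592/2)(15.5) = +0.459 V.
Since Co³⁺/Co²⁺ is the cathode and Cl₂/Cl⁻ the anode, E°cell = E°(Co³⁺/Co²⁺) − E°(Cl₂/Cl⁻).
So E°(Cl₂/Cl⁻) = E°(Co³⁺/Co²⁺) − E°cell = (+1.82) − (+0.459) = +1.36 V.

+1.36 V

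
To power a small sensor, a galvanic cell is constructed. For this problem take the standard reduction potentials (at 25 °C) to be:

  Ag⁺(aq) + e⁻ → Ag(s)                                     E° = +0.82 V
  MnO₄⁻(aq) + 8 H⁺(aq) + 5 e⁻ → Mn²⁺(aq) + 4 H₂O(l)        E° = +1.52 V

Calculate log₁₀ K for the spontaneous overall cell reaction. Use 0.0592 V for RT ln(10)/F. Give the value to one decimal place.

Cathode: MnO₄⁻/Mn²⁺; anode: Ag⁺/Ag. E°cell = +0.70 V, n = 5.
log K = nE°cell / 0.0592 = (5)(+0.70) / 0.0592 = 59.1.

59.1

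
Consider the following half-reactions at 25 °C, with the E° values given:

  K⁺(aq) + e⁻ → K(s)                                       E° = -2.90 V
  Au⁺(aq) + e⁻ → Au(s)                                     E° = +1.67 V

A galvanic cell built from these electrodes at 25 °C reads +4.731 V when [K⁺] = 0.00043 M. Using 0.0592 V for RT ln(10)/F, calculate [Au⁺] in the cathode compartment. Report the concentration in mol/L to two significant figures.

Au⁺/Au is the cathode, K⁺/K the anode: E°cell = +4.57 V, n = 1.
Overall reaction: Au⁺(aq) + K(s) → Au(s) + K⁺(aq); Q = [K⁺]^1/[Au⁺]^1.
From E = E° − (0.0592/n) log Q: log Q = (E° − E)·n/0.0592 = (+4.57 − (+4.731))·1/0.0592 = -2.7196.
So 1·log[Au⁺] = 1·log(0.00043) − log Q = -3.3665 − (-2.7196) = -0.6469; [Au⁺] = 10^(-0.6469) ≈ 0.23 M.

0.23 M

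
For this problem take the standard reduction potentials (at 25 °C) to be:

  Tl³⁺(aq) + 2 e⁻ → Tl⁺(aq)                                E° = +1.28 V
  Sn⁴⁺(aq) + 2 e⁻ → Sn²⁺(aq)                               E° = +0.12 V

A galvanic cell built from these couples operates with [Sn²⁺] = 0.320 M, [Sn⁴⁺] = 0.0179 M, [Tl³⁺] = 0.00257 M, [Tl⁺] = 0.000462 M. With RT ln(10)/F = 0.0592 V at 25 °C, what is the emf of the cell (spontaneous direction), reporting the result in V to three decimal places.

Tl³⁺/Tl⁺ is the cathode (higher E°), Sn⁴⁺/Sn²⁺ the anode: E°cell = +1.28 − (+0.12) = +1.16 V, n = 2.
Overall: Tl³⁺(aq) + Sn²⁺(aq) → Tl⁺(aq) + Sn⁴⁺(aq)
Q = [Tl⁺]·[Sn⁴⁺] / ([Tl³⁺]·[Sn²⁺]); log Q = -1.998.
E = E° − (0.0592/n) log Q = +1.16 − (0.0592/2)(-1.998) = +1.219 V.

+1.219 V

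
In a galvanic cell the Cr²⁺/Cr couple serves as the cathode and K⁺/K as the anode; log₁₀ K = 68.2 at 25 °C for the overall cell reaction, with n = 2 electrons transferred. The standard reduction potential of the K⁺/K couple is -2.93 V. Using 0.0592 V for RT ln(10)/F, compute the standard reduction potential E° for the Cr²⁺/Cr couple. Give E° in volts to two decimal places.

E°cell = (0.0592/n)·log K = (0.0592/2)(68.2) = +2.019 V.
Since Cr²⁺/Cr is the cathode and K⁺/K the anode, E°cell = E°(Cr²⁺/Cr) − E°(K⁺/K).
So E°(Cr²⁺/Cr) = E°cell + E°(K⁺/K) = +2.019 + (-2.93) = -0.91 V.

-0.91 V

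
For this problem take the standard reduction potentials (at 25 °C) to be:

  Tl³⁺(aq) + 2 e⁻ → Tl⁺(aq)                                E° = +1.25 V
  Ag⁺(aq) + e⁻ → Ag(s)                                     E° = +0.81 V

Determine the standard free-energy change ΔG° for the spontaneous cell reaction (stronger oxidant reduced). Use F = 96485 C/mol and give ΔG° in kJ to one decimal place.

-84.9 kJ

Tl³⁺/Tl⁺ (E° = +1.25 V) is the cathode; Ag⁺/Ag (E° = +0.81 V) is the anode, so E°cell = +0.44 V.
Balancing electrons gives n = 2 (lcm of 2 and 1).
ΔG° = −nFE° = −(2)(96485)(+0.44) = -84,907 J = -84.9 kJ.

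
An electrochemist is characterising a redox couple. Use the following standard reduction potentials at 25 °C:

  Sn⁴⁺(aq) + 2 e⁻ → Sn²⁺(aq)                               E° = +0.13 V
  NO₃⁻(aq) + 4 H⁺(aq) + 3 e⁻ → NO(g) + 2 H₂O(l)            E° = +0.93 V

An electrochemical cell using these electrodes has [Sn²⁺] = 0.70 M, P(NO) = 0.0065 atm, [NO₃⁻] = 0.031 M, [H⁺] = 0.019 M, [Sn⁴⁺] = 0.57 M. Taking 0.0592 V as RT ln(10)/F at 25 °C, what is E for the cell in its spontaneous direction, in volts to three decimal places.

+0.680 V

NO₃⁻/NO is the cathode (higher E°), Sn⁴⁺/Sn²⁺ the anode: E°cell = +0.93 − (+0.13) = +0.80 V, n = 6.
Overall: 2 NO₃⁻(aq) + 8 H⁺(aq) + 3 Sn²⁺(aq) → 2 NO(g) + 4 H₂O(l) + 3 Sn⁴⁺(aq)
Q = P(NO)^2·[Sn⁴⁺]^3 / ([NO₃⁻]^2·[H⁺]^8·[Sn²⁺]^3); log Q = 12.145.
E = E° − (0.0592/n) log Q = +0.80 − (0.0592/6)(12.145) = +0.680 V.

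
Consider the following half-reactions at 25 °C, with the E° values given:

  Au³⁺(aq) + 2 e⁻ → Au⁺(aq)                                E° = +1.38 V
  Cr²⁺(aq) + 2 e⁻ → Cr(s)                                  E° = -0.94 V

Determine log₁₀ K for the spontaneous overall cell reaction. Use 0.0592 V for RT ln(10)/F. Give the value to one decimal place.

78.4

Cathode: Au³⁺/Au⁺; anode: Cr²⁺/Cr. E°cell = +2.32 V, n = 2.
log K = nE°cell / 0.0592 = (2)(+2.32) / 0.0592 = 78.4.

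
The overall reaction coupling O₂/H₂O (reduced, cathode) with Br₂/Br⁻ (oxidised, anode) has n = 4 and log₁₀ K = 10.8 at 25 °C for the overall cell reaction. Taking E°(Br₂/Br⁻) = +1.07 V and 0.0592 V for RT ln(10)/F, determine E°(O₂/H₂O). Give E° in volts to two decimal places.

+1.23 V

E°cell = (0.0592/n)·log K = (0.0592/4)(10.8) = +0.160 V.
Since O₂/H₂O is the cathode and Br₂/Br⁻ the anode, E°cell = E°(O₂/H₂O) − E°(Br₂/Br⁻).
So E°(O₂/H₂O) = E°cell + E°(Br₂/Br⁻) = +0.160 + (+1.07) = +1.23 V.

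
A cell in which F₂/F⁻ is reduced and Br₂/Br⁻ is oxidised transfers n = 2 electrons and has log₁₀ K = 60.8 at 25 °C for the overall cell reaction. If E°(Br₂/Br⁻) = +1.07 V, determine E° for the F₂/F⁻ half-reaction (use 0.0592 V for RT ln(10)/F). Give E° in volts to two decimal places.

+2.87 V

E°cell = (0.0592/n)·log K = (0.0592/2)(60.8) = +1.800 V.
Since F₂/F⁻ is the cathode and Br₂/Br⁻ the anode, E°cell = E°(F₂/F⁻) − E°(Br₂/Br⁻).
So E°(F₂/F⁻) = E°cell + E°(Br₂/Br⁻) = +1.800 + (+1.07) = +2.87 V.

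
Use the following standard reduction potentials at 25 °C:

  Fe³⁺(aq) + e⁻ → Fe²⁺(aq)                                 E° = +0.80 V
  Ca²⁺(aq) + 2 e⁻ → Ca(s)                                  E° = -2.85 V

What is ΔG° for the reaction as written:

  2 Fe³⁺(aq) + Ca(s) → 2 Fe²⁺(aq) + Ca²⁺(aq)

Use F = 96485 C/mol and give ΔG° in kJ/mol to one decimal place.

-704.3 kJ/mol

As written, Fe³⁺/Fe²⁺ is reduced (cathode) and Ca²⁺/Ca is oxidised (anode), so E°cell = (+0.80) − (-2.85) = +3.65 V.
Balancing electrons gives n = 2.
ΔG° = −nFE° = −(2)(96485)(+3.65) = -704,340 J = -704.3 kJ/mol.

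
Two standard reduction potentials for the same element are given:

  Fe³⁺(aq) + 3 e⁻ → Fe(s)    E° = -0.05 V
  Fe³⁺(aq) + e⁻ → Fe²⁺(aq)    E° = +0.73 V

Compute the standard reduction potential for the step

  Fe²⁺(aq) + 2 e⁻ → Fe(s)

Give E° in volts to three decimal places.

-0.440 V

Sequential free energies add, so n₃E°₃ = n₁E°₁ + n₂E°₂.
With n₃ = 3, and the known step contributing 1×(+0.73) V, the unknown satisfies 2·E° = 3×(-0.05) − 1×(+0.73) = -0.880.
E° = -0.880 / 2 = -0.440 V.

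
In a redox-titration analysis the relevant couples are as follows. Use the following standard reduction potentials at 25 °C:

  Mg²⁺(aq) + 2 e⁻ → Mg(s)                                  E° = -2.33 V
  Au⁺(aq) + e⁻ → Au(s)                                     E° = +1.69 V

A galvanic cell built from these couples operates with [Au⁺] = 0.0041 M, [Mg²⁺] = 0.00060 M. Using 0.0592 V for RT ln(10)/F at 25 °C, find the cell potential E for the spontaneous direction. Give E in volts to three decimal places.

+3.974 V

Au⁺/Au is the cathode (higher E°), Mg²⁺/Mg the anode: E°cell = +1.69 − (-2.33) = +4.02 V, n = 2.
Overall: 2 Au⁺(aq) + Mg(s) → 2 Au(s) + Mg²⁺(aq)
Q = [Mg²⁺] / ([Au⁺]^2); log Q = 1.553.
E = E° − (0.0592/n) log Q = +4.02 − (0.0592/2)(1.553) = +3.974 V.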